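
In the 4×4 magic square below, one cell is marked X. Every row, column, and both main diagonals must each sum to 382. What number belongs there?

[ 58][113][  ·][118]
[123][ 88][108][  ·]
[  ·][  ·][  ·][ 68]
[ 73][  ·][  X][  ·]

78

Row 1 needs 382; the known cells sum to 289, so (1,3) = 93.
The remaining cell in row 2 is (2,4) = 382 − 319 = 63.
Using column 1: 58 + 123 + 73 + ? → (3,1) = 382 − 254 = 128.
Column 4: 118 + 63 + 68 + ? = 382, so (4,4) = 133.
Using main diagonal: 58 + 88 + 133 + ? → (3,3) = 382 − 279 = 103.
Anti-diagonal must total 382; the given cells sum to 299, so (3,2) = 83.
Column 2: 113 + 88 + 83 + ? = 382, so (4,2) = 98.
Column 3: 93 + 108 + 103 + ? = 382, so (4,3) = 78.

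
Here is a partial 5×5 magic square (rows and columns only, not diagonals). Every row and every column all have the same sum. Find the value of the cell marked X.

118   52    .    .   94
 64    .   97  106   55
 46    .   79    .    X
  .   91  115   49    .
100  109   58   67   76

Row 5 is complete and sums to 410; that is the magic constant.
Row 2 needs 410; the known cells sum to 322, so (2,2) = 88.
Using column 1: 118 + 64 + 46 + 100 + ? → (4,1) = 410 − 328 = 82.
From column 2, 410 − (52 + 88 + 91 + 109) gives (3,2) = 70.
From column 3, 410 − (97 + 79 + 115 + 58) gives (1,3) = 61.
Row 1 needs 410; the known cells sum to 325, so (1,4) = 85.
Row 4: 82 + 91 + 115 + 49 + ? = 410, so (4,5) = 73.
Column 4 must total 410; the given cells sum to 307, so (3,4) = 103.
The remaining cell in column 5 is (3,5) = 410 − 298 = 112.

112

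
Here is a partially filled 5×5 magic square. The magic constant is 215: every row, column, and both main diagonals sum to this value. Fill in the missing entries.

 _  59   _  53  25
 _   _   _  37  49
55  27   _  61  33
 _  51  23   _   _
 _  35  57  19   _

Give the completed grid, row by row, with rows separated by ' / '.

Using row 3: 55 + 27 + 61 + 33 + ? → (3,3) = 215 − 176 = 39.
Column 2: 59 + 27 + 51 + 35 + ? = 215, so (2,2) = 43.
Column 4 needs 215; the known cells sum to 170, so (4,4) = 45.
Using anti-diagonal: 25 + 37 + 39 + 51 + ? → (5,1) = 215 − 152 = 63.
Row 5 must total 215; the given cells sum to 174, so (5,5) = 41.
Using column 5: 25 + 49 + 33 + 41 + ? → (4,5) = 215 − 148 = 67.
From main diagonal, 215 − (43 + 39 + 45 + 41) gives (1,1) = 47.
From row 1, 215 − (47 + 59 + 53 + 25) gives (1,3) = 31.
Using row 4: 51 + 23 + 45 + 67 + ? → (4,1) = 215 − 186 = 29.
Column 1: 47 + 55 + 29 + 63 + ? = 215, so (2,1) = 21.
Column 3: 31 + 39 + 23 + 57 + ? = 215, so (2,3) = 65.

47 59 31 53 25 / 21 43 65 37 49 / 55 27 39 61 33 / 29 51 23 45 67 / 63 35 57 19 41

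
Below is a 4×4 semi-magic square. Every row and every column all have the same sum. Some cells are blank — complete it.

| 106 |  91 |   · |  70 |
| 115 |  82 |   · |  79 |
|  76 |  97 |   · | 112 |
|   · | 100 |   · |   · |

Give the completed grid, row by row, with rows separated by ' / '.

106 91 103 70 / 115 82 94 79 / 76 97 85 112 / 73 100 88 109

Column 2 is already complete: 91 + 82 + 97 + 100 = 370, so that is the magic constant.
From row 1, 370 − (106 + 91 + 70) gives (1,3) = 103.
Row 2 must total 370; the given cells sum to 276, so (2,3) = 94.
Row 3 needs 370; the known cells sum to 285, so (3,3) = 85.
Column 1 needs 370; the known cells sum to 297, so (4,1) = 73.
Column 3 must total 370; the given cells sum to 282, so (4,3) = 88.
Using column 4: 70 + 79 + 112 + ? → (4,4) = 370 − 261 = 109.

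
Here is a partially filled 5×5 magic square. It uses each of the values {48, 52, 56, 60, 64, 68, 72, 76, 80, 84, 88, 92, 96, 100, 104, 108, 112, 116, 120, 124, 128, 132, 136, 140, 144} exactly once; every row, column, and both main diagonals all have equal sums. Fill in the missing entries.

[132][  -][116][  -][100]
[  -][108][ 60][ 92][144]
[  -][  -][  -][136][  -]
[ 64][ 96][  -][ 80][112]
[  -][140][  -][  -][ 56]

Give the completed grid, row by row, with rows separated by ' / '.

The 25 entries sum to 2400, so each line sums to 2400/5 = 480.
The remaining cell in row 2 is (2,1) = 480 − 404 = 76.
From row 4, 480 − (64 + 96 + 80 + 112) gives (4,3) = 128.
Column 5 needs 480; the known cells sum to 412, so (3,5) = 68.
From main diagonal, 480 − (132 + 108 + 80 + 56) gives (3,3) = 104.
Anti-diagonal needs 480; the known cells sum to 392, so (5,1) = 88.
Column 1 needs 480; the known cells sum to 360, so (3,1) = 120.
Column 3 must total 480; the given cells sum to 408, so (5,3) = 72.
Row 3 must total 480; the given cells sum to 428, so (3,2) = 52.
Using row 5: 88 + 140 + 72 + 56 + ? → (5,4) = 480 − 356 = 124.
Column 2 must total 480; the given cells sum to 396, so (1,2) = 84.
From column 4, 480 − (92 + 136 + 80 + 124) gives (1,4) = 48.

132 84 116 48 100 / 76 108 60 92 144 / 120 52 104 136 68 / 64 96 128 80 112 / 88 140 72 124 56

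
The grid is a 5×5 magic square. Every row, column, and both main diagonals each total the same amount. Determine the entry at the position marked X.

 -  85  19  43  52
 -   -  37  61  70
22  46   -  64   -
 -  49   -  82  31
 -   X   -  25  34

Column 4 is complete and sums to 275; that is the magic constant.
Using row 1: 85 + 19 + 43 + 52 + ? → (1,1) = 275 − 199 = 76.
From column 5, 275 − (52 + 70 + 31 + 34) gives (3,5) = 88.
Using row 3: 22 + 46 + 64 + 88 + ? → (3,3) = 275 − 220 = 55.
Main diagonal must total 275; the given cells sum to 247, so (2,2) = 28.
Anti-diagonal needs 275; the known cells sum to 217, so (5,1) = 58.
Row 2 must total 275; the given cells sum to 196, so (2,1) = 79.
The remaining cell in column 1 is (4,1) = 275 − 235 = 40.
Using column 2: 85 + 28 + 46 + 49 + ? → (5,2) = 275 − 208 = 67.

67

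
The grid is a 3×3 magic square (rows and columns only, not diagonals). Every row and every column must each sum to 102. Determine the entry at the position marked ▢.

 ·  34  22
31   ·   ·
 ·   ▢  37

Row 1 needs 102; the known cells sum to 56, so (1,1) = 46.
From column 1, 102 − (46 + 31) gives (3,1) = 25.
Column 3 needs 102; the known cells sum to 59, so (2,3) = 43.
Using row 2: 31 + 43 + ? → (2,2) = 102 − 74 = 28.
Row 3 must total 102; the given cells sum to 62, so (3,2) = 40.

40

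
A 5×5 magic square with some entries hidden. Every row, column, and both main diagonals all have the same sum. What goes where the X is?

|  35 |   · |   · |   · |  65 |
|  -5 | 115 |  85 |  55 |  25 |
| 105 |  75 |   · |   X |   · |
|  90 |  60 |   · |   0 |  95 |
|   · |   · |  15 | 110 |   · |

40

Row 2 is complete and sums to 275; that is the magic constant.
From row 4, 275 − (90 + 60 + 0 + 95) gives (4,3) = 30.
Column 1 needs 275; the known cells sum to 225, so (5,1) = 50.
Anti-diagonal must total 275; the given cells sum to 230, so (3,3) = 45.
Column 3: 85 + 45 + 30 + 15 + ? = 275, so (1,3) = 100.
Main diagonal must total 275; the given cells sum to 195, so (5,5) = 80.
The remaining cell in row 5 is (5,2) = 275 − 255 = 20.
The remaining cell in column 2 is (1,2) = 275 − 270 = 5.
The remaining cell in column 5 is (3,5) = 275 − 265 = 10.
Row 1 needs 275; the known cells sum to 205, so (1,4) = 70.
The remaining cell in row 3 is (3,4) = 275 − 235 = 40.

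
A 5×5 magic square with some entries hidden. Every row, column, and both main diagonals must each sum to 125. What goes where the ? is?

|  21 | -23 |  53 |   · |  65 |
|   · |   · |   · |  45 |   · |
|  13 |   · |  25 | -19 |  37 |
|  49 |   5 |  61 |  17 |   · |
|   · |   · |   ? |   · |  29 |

-3

Using row 1: 21 + (-23) + 53 + 65 + ? → (1,4) = 125 − 116 = 9.
From row 3, 125 − (13 + 25 + (-19) + 37) gives (3,2) = 69.
Row 4 must total 125; the given cells sum to 132, so (4,5) = -7.
Column 4 must total 125; the given cells sum to 52, so (5,4) = 73.
Column 5 must total 125; the given cells sum to 124, so (2,5) = 1.
From main diagonal, 125 − (21 + 25 + 17 + 29) gives (2,2) = 33.
The remaining cell in anti-diagonal is (5,1) = 125 − 140 = -15.
Column 1 needs 125; the known cells sum to 68, so (2,1) = 57.
From column 2, 125 − (-23 + 33 + 69 + 5) gives (5,2) = 41.
Row 2 must total 125; the given cells sum to 136, so (2,3) = -11.
Row 5 must total 125; the given cells sum to 128, so (5,3) = -3.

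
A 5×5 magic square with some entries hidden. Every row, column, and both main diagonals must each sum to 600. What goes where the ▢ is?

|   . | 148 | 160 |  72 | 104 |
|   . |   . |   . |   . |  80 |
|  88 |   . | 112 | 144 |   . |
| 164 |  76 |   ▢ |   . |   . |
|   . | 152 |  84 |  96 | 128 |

108

From row 1, 600 − (148 + 160 + 72 + 104) gives (1,1) = 116.
Using row 5: 152 + 84 + 96 + 128 + ? → (5,1) = 600 − 460 = 140.
Column 1 needs 600; the known cells sum to 508, so (2,1) = 92.
Anti-diagonal must total 600; the given cells sum to 432, so (2,4) = 168.
The remaining cell in column 4 is (4,4) = 600 − 480 = 120.
The remaining cell in main diagonal is (2,2) = 600 − 476 = 124.
From row 2, 600 − (92 + 124 + 168 + 80) gives (2,3) = 136.
Column 2: 148 + 124 + 76 + 152 + ? = 600, so (3,2) = 100.
Column 3 needs 600; the known cells sum to 492, so (4,3) = 108.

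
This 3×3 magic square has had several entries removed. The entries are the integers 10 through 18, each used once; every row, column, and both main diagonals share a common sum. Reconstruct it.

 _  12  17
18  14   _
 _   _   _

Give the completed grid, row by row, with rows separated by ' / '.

The entries are 10 through 18, which sum to 126, so each line sums to 126/3 = 42.
Row 1 needs 42; the known cells sum to 29, so (1,1) = 13.
Row 2 needs 42; the known cells sum to 32, so (2,3) = 10.
Column 1 needs 42; the known cells sum to 31, so (3,1) = 11.
Column 2: 12 + 14 + ? = 42, so (3,2) = 16.
From column 3, 42 − (17 + 10) gives (3,3) = 15.

13 12 17 / 18 14 10 / 11 16 15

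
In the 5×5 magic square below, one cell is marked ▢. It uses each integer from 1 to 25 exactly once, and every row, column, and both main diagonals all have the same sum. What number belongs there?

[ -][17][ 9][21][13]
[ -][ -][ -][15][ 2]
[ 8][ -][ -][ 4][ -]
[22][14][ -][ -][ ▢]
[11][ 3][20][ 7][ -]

10

The entries are 1 through 25, which sum to 325, so each line sums to 325/5 = 65.
Using row 1: 17 + 9 + 21 + 13 + ? → (1,1) = 65 − 60 = 5.
Row 5 must total 65; the given cells sum to 41, so (5,5) = 24.
Using column 1: 5 + 8 + 22 + 11 + ? → (2,1) = 65 − 46 = 19.
Using column 4: 21 + 15 + 4 + 7 + ? → (4,4) = 65 − 47 = 18.
Anti-diagonal needs 65; the known cells sum to 53, so (3,3) = 12.
Using main diagonal: 5 + 12 + 18 + 24 + ? → (2,2) = 65 − 59 = 6.
From row 2, 65 − (19 + 6 + 15 + 2) gives (2,3) = 23.
Column 2 must total 65; the given cells sum to 40, so (3,2) = 25.
From column 3, 65 − (9 + 23 + 12 + 20) gives (4,3) = 1.
Row 3 needs 65; the known cells sum to 49, so (3,5) = 16.
Using row 4: 22 + 14 + 1 + 18 + ? → (4,5) = 65 − 55 = 10.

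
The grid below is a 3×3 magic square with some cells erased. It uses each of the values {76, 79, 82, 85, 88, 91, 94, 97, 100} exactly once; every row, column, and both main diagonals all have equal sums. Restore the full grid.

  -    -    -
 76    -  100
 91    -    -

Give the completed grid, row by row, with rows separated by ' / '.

97 82 85 / 76 88 100 / 91 94 79

The 9 entries sum to 792, so each line sums to 792/3 = 264.
From row 2, 264 − (76 + 100) gives (2,2) = 88.
From column 1, 264 − (76 + 91) gives (1,1) = 97.
The remaining cell in main diagonal is (3,3) = 264 − 185 = 79.
Anti-diagonal must total 264; the given cells sum to 179, so (1,3) = 85.
Row 1 needs 264; the known cells sum to 182, so (1,2) = 82.
Row 3: 91 + 79 + ? = 264, so (3,2) = 94.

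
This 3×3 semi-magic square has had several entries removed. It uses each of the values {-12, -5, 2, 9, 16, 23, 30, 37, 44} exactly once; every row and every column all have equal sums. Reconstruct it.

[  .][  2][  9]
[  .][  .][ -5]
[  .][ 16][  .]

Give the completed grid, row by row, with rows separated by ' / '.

37 2 9 / 23 30 -5 / -12 16 44

The 9 entries sum to 144, so each line sums to 144/3 = 48.
Row 1 must total 48; the given cells sum to 11, so (1,1) = 37.
Column 2 needs 48; the known cells sum to 18, so (2,2) = 30.
From column 3, 48 − (9 + (-5)) gives (3,3) = 44.
Row 2: 30 + (-5) + ? = 48, so (2,1) = 23.
Row 3 must total 48; the given cells sum to 60, so (3,1) = -12.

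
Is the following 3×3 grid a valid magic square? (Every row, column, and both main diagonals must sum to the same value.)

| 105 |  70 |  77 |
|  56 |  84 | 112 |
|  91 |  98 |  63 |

Yes

Row 1: 105 + 70 + 77 = 252.
Row 2: 56 + 84 + 112 = 252.
Row 3: 91 + 98 + 63 = 252.
Column 1: 105 + 56 + 91 = 252.
Column 2: 70 + 84 + 98 = 252.
Column 3: 77 + 112 + 63 = 252.
Main diagonal: 105 + 84 + 63 = 252.
Anti-diagonal: 77 + 84 + 91 = 252.
All lines sum to 252.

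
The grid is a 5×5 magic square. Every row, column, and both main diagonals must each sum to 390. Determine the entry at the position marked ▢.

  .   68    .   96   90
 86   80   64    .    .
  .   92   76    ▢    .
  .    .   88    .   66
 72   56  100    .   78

Row 5 must total 390; the given cells sum to 306, so (5,4) = 84.
Column 2 needs 390; the known cells sum to 296, so (4,2) = 94.
Column 3: 64 + 76 + 88 + 100 + ? = 390, so (1,3) = 62.
The remaining cell in anti-diagonal is (2,4) = 390 − 332 = 58.
Row 1: 68 + 62 + 96 + 90 + ? = 390, so (1,1) = 74.
From row 2, 390 − (86 + 80 + 64 + 58) gives (2,5) = 102.
The remaining cell in column 5 is (3,5) = 390 − 336 = 54.
Main diagonal: 74 + 80 + 76 + 78 + ? = 390, so (4,4) = 82.
Row 4 needs 390; the known cells sum to 330, so (4,1) = 60.
The remaining cell in column 1 is (3,1) = 390 − 292 = 98.
The remaining cell in column 4 is (3,4) = 390 − 320 = 70.

70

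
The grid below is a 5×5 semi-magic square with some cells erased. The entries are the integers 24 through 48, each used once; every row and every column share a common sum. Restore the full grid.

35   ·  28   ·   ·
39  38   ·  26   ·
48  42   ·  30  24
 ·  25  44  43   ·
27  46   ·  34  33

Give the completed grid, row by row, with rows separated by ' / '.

35 29 28 47 41 / 39 38 32 26 45 / 48 42 36 30 24 / 31 25 44 43 37 / 27 46 40 34 33

The entries are 24 through 48, which sum to 900, so each line sums to 900/5 = 180.
Using row 3: 48 + 42 + 30 + 24 + ? → (3,3) = 180 − 144 = 36.
From row 5, 180 − (27 + 46 + 34 + 33) gives (5,3) = 40.
The remaining cell in column 1 is (4,1) = 180 − 149 = 31.
Column 2 must total 180; the given cells sum to 151, so (1,2) = 29.
Column 3: 28 + 36 + 44 + 40 + ? = 180, so (2,3) = 32.
From column 4, 180 − (26 + 30 + 43 + 34) gives (1,4) = 47.
Using row 1: 35 + 29 + 28 + 47 + ? → (1,5) = 180 − 139 = 41.
Row 2 needs 180; the known cells sum to 135, so (2,5) = 45.
Row 4 needs 180; the known cells sum to 143, so (4,5) = 37.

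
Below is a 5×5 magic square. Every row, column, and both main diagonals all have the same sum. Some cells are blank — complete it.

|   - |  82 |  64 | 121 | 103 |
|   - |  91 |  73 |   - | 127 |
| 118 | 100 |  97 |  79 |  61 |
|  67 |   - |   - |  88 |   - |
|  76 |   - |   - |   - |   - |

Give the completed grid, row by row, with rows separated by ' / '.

Row 3 is already complete: 118 + 100 + 97 + 79 + 61 = 455, so that is the magic constant.
The remaining cell in row 1 is (1,1) = 455 − 370 = 85.
Column 1 must total 455; the given cells sum to 346, so (2,1) = 109.
The remaining cell in main diagonal is (5,5) = 455 − 361 = 94.
Using row 2: 109 + 91 + 73 + 127 + ? → (2,4) = 455 − 400 = 55.
Column 4 must total 455; the given cells sum to 343, so (5,4) = 112.
The remaining cell in column 5 is (4,5) = 455 − 385 = 70.
Anti-diagonal must total 455; the given cells sum to 331, so (4,2) = 124.
Row 4: 67 + 124 + 88 + 70 + ? = 455, so (4,3) = 106.
Column 2 needs 455; the known cells sum to 397, so (5,2) = 58.
From column 3, 455 − (64 + 73 + 97 + 106) gives (5,3) = 115.

85 82 64 121 103 / 109 91 73 55 127 / 118 100 97 79 61 / 67 124 106 88 70 / 76 58 115 112 94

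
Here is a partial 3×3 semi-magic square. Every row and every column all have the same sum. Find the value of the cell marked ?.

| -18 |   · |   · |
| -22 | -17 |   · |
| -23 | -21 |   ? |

-19

Column 1 is complete and sums to -63; that is the magic constant.
The remaining cell in row 2 is (2,3) = -63 − (-39) = -24.
The remaining cell in row 3 is (3,3) = -63 − (-44) = -19.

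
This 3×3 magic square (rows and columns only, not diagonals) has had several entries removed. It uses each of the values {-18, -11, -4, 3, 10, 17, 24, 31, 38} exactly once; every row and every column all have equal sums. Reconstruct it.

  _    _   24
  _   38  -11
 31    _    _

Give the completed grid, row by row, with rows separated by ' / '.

The 9 entries sum to 90, so each line sums to 90/3 = 30.
Row 2: 38 + (-11) + ? = 30, so (2,1) = 3.
From column 1, 30 − (3 + 31) gives (1,1) = -4.
Column 3 needs 30; the known cells sum to 13, so (3,3) = 17.
The remaining cell in row 1 is (1,2) = 30 − 20 = 10.
Using row 3: 31 + 17 + ? → (3,2) = 30 − 48 = -18.

-4 10 24 / 3 38 -11 / 31 -18 17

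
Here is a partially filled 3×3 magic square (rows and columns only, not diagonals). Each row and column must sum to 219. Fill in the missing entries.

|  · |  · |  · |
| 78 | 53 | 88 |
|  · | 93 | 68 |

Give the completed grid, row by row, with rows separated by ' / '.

Row 3 must total 219; the given cells sum to 161, so (3,1) = 58.
The remaining cell in column 1 is (1,1) = 219 − 136 = 83.
Column 2 needs 219; the known cells sum to 146, so (1,2) = 73.
The remaining cell in column 3 is (1,3) = 219 − 156 = 63.

83 73 63 / 78 53 88 / 58 93 68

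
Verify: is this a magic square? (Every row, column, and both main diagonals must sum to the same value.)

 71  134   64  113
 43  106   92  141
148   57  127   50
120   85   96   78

No — row 4 sums to 379 but anti-diagonal sums to 382.

Row 1: 71 + 134 + 64 + 113 = 382.
Row 2: 43 + 106 + 92 + 141 = 382.
Row 3: 148 + 57 + 127 + 50 = 382.
Row 4: 120 + 85 + 96 + 78 = 379.
Column 1: 71 + 43 + 148 + 120 = 382.
Column 2: 134 + 106 + 57 + 85 = 382.
Column 3: 64 + 92 + 127 + 96 = 379.
Column 4: 113 + 141 + 50 + 78 = 382.
Main diagonal: 71 + 106 + 127 + 78 = 382.
Anti-diagonal: 113 + 92 + 57 + 120 = 382.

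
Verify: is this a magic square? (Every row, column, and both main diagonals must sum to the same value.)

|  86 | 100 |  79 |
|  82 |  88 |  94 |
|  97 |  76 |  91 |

No — column 1 sums to 265 but column 3 sums to 264.

Row 1: 86 + 100 + 79 = 265.
Row 2: 82 + 88 + 94 = 264.
Row 3: 97 + 76 + 91 = 264.
Column 1: 86 + 82 + 97 = 265.
Column 2: 100 + 88 + 76 = 264.
Column 3: 79 + 94 + 91 = 264.
Main diagonal: 86 + 88 + 91 = 265.
Anti-diagonal: 79 + 88 + 97 = 264.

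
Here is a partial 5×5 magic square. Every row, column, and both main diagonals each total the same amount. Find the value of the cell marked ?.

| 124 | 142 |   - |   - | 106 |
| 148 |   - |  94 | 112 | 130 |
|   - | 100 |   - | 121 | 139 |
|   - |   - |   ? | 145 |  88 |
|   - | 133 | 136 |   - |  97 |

Column 5 is complete and sums to 560; that is the magic constant.
The remaining cell in row 2 is (2,2) = 560 − 484 = 76.
Column 2: 142 + 76 + 100 + 133 + ? = 560, so (4,2) = 109.
Using main diagonal: 124 + 76 + 145 + 97 + ? → (3,3) = 560 − 442 = 118.
Anti-diagonal must total 560; the given cells sum to 445, so (5,1) = 115.
Using row 3: 100 + 118 + 121 + 139 + ? → (3,1) = 560 − 478 = 82.
Row 5 needs 560; the known cells sum to 481, so (5,4) = 79.
Using column 1: 124 + 148 + 82 + 115 + ? → (4,1) = 560 − 469 = 91.
From column 4, 560 − (112 + 121 + 145 + 79) gives (1,4) = 103.
Using row 1: 124 + 142 + 103 + 106 + ? → (1,3) = 560 − 475 = 85.
Using row 4: 91 + 109 + 145 + 88 + ? → (4,3) = 560 − 433 = 127.

127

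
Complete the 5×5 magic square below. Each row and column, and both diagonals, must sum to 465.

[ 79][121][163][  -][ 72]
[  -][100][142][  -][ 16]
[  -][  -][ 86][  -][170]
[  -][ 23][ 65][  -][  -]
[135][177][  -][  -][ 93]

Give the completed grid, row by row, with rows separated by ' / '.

The remaining cell in row 1 is (1,4) = 465 − 435 = 30.
From column 2, 465 − (121 + 100 + 23 + 177) gives (3,2) = 44.
The remaining cell in column 3 is (5,3) = 465 − 456 = 9.
Column 5: 72 + 16 + 170 + 93 + ? = 465, so (4,5) = 114.
Main diagonal: 79 + 100 + 86 + 93 + ? = 465, so (4,4) = 107.
The remaining cell in anti-diagonal is (2,4) = 465 − 316 = 149.
Row 2: 100 + 142 + 149 + 16 + ? = 465, so (2,1) = 58.
Row 4 needs 465; the known cells sum to 309, so (4,1) = 156.
Using row 5: 135 + 177 + 9 + 93 + ? → (5,4) = 465 − 414 = 51.
Using column 1: 79 + 58 + 156 + 135 + ? → (3,1) = 465 − 428 = 37.
Column 4: 30 + 149 + 107 + 51 + ? = 465, so (3,4) = 128.

79 121 163 30 72 / 58 100 142 149 16 / 37 44 86 128 170 / 156 23 65 107 114 / 135 177 9 51 93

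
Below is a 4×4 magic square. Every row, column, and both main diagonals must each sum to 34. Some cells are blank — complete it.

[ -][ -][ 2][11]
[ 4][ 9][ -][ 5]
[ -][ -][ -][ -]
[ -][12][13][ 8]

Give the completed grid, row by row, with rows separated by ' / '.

Row 2 needs 34; the known cells sum to 18, so (2,3) = 16.
Row 4 must total 34; the given cells sum to 33, so (4,1) = 1.
Column 3 needs 34; the known cells sum to 31, so (3,3) = 3.
Column 4: 11 + 5 + 8 + ? = 34, so (3,4) = 10.
Main diagonal: 9 + 3 + 8 + ? = 34, so (1,1) = 14.
Anti-diagonal needs 34; the known cells sum to 28, so (3,2) = 6.
From row 1, 34 − (14 + 2 + 11) gives (1,2) = 7.
Row 3: 6 + 3 + 10 + ? = 34, so (3,1) = 15.

14 7 2 11 / 4 9 16 5 / 15 6 3 10 / 1 12 13 8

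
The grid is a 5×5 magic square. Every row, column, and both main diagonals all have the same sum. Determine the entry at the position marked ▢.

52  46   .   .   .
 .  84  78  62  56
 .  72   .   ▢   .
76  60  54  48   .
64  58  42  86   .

50

Column 2 is complete and sums to 320; that is the magic constant.
Using row 2: 84 + 78 + 62 + 56 + ? → (2,1) = 320 − 280 = 40.
From row 4, 320 − (76 + 60 + 54 + 48) gives (4,5) = 82.
The remaining cell in row 5 is (5,5) = 320 − 250 = 70.
The remaining cell in column 1 is (3,1) = 320 − 232 = 88.
Using main diagonal: 52 + 84 + 48 + 70 + ? → (3,3) = 320 − 254 = 66.
Using anti-diagonal: 62 + 66 + 60 + 64 + ? → (1,5) = 320 − 252 = 68.
Column 3 must total 320; the given cells sum to 240, so (1,3) = 80.
Column 5 needs 320; the known cells sum to 276, so (3,5) = 44.
Row 1 needs 320; the known cells sum to 246, so (1,4) = 74.
Using row 3: 88 + 72 + 66 + 44 + ? → (3,4) = 320 − 270 = 50.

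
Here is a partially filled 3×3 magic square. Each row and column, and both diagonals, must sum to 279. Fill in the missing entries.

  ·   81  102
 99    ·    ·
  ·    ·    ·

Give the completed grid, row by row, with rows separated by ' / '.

96 81 102 / 99 93 87 / 84 105 90

Using row 1: 81 + 102 + ? → (1,1) = 279 − 183 = 96.
Column 1 must total 279; the given cells sum to 195, so (3,1) = 84.
The remaining cell in anti-diagonal is (2,2) = 279 − 186 = 93.
Row 2 must total 279; the given cells sum to 192, so (2,3) = 87.
The remaining cell in column 2 is (3,2) = 279 − 174 = 105.
From column 3, 279 − (102 + 87) gives (3,3) = 90.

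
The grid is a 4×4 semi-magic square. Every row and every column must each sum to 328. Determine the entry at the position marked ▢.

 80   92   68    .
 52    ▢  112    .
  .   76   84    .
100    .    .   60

56

Row 1 needs 328; the known cells sum to 240, so (1,4) = 88.
Using column 1: 80 + 52 + 100 + ? → (3,1) = 328 − 232 = 96.
Using column 3: 68 + 112 + 84 + ? → (4,3) = 328 − 264 = 64.
The remaining cell in row 3 is (3,4) = 328 − 256 = 72.
Row 4 needs 328; the known cells sum to 224, so (4,2) = 104.
From column 2, 328 − (92 + 76 + 104) gives (2,2) = 56.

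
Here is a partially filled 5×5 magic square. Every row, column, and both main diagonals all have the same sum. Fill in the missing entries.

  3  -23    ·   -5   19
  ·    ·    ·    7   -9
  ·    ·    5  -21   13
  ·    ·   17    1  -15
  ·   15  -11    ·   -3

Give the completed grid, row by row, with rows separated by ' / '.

Column 5 is already complete: 19 + -9 + 13 + -15 + -3 = 5, so that is the magic constant.
Row 1 must total 5; the given cells sum to -6, so (1,3) = 11.
Using column 3: 11 + 5 + 17 + (-11) + ? → (2,3) = 5 − 22 = -17.
Column 4 must total 5; the given cells sum to -18, so (5,4) = 23.
Main diagonal: 3 + 5 + 1 + (-3) + ? = 5, so (2,2) = -1.
From row 2, 5 − (-1 + (-17) + 7 + (-9)) gives (2,1) = 25.
From row 5, 5 − (15 + (-11) + 23 + (-3)) gives (5,1) = -19.
Anti-diagonal must total 5; the given cells sum to 12, so (4,2) = -7.
Row 4: -7 + 17 + 1 + (-15) + ? = 5, so (4,1) = 9.
From column 1, 5 − (3 + 25 + 9 + (-19)) gives (3,1) = -13.
Using column 2: -23 + (-1) + (-7) + 15 + ? → (3,2) = 5 − (-16) = 21.

3 -23 11 -5 19 / 25 -1 -17 7 -9 / -13 21 5 -21 13 / 9 -7 17 1 -15 / -19 15 -11 23 -3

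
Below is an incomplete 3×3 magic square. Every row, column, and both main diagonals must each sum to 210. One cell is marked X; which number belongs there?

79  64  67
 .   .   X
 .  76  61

Row 3 must total 210; the given cells sum to 137, so (3,1) = 73.
Column 1 needs 210; the known cells sum to 152, so (2,1) = 58.
Column 2 must total 210; the given cells sum to 140, so (2,2) = 70.
The remaining cell in column 3 is (2,3) = 210 − 128 = 82.

82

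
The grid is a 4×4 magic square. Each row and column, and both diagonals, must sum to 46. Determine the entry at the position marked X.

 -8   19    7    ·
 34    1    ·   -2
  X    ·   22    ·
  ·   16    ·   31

25

Using row 1: -8 + 19 + 7 + ? → (1,4) = 46 − 18 = 28.
Row 2 must total 46; the given cells sum to 33, so (2,3) = 13.
The remaining cell in column 2 is (3,2) = 46 − 36 = 10.
Using column 3: 7 + 13 + 22 + ? → (4,3) = 46 − 42 = 4.
Column 4 needs 46; the known cells sum to 57, so (3,4) = -11.
Anti-diagonal: 28 + 13 + 10 + ? = 46, so (4,1) = -5.
Row 3 needs 46; the known cells sum to 21, so (3,1) = 25.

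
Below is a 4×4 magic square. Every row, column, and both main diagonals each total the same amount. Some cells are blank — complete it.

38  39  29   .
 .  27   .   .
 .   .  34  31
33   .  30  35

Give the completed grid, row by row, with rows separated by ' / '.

38 39 29 28 / 26 27 41 40 / 37 32 34 31 / 33 36 30 35

Main diagonal is already complete: 38 + 27 + 34 + 35 = 134, so that is the magic constant.
Row 1 needs 134; the known cells sum to 106, so (1,4) = 28.
Row 4: 33 + 30 + 35 + ? = 134, so (4,2) = 36.
The remaining cell in column 2 is (3,2) = 134 − 102 = 32.
The remaining cell in column 3 is (2,3) = 134 − 93 = 41.
From column 4, 134 − (28 + 31 + 35) gives (2,4) = 40.
Row 2 needs 134; the known cells sum to 108, so (2,1) = 26.
The remaining cell in row 3 is (3,1) = 134 − 97 = 37.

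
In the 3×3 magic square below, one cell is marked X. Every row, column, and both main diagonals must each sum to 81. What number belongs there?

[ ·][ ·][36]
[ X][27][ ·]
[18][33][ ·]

The remaining cell in row 3 is (3,3) = 81 − 51 = 30.
Column 2 must total 81; the given cells sum to 60, so (1,2) = 21.
From column 3, 81 − (36 + 30) gives (2,3) = 15.
Main diagonal needs 81; the known cells sum to 57, so (1,1) = 24.
Using row 2: 27 + 15 + ? → (2,1) = 81 − 42 = 39.

39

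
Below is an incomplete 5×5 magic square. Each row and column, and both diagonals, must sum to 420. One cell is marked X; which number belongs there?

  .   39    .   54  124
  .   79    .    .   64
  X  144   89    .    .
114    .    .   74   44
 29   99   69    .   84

49

Row 5: 29 + 99 + 69 + 84 + ? = 420, so (5,4) = 139.
Column 2 must total 420; the given cells sum to 361, so (4,2) = 59.
Using column 5: 124 + 64 + 44 + 84 + ? → (3,5) = 420 − 316 = 104.
Main diagonal must total 420; the given cells sum to 326, so (1,1) = 94.
The remaining cell in anti-diagonal is (2,4) = 420 − 301 = 119.
Row 1 must total 420; the given cells sum to 311, so (1,3) = 109.
Using row 4: 114 + 59 + 74 + 44 + ? → (4,3) = 420 − 291 = 129.
Using column 3: 109 + 89 + 129 + 69 + ? → (2,3) = 420 − 396 = 24.
Column 4 needs 420; the known cells sum to 386, so (3,4) = 34.
Using row 2: 79 + 24 + 119 + 64 + ? → (2,1) = 420 − 286 = 134.
Row 3 needs 420; the known cells sum to 371, so (3,1) = 49.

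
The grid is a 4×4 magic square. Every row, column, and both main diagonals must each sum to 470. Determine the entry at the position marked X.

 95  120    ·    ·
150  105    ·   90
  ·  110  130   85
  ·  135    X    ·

From row 2, 470 − (150 + 105 + 90) gives (2,3) = 125.
Row 3: 110 + 130 + 85 + ? = 470, so (3,1) = 145.
Column 1: 95 + 150 + 145 + ? = 470, so (4,1) = 80.
Main diagonal needs 470; the known cells sum to 330, so (4,4) = 140.
The remaining cell in anti-diagonal is (1,4) = 470 − 315 = 155.
Using row 1: 95 + 120 + 155 + ? → (1,3) = 470 − 370 = 100.
Row 4: 80 + 135 + 140 + ? = 470, so (4,3) = 115.

115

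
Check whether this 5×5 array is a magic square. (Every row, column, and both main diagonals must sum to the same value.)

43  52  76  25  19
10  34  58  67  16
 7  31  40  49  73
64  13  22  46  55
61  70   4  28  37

No — row 5 sums to 200 but column 4 sums to 215.

Row 1: 43 + 52 + 76 + 25 + 19 = 215.
Row 2: 10 + 34 + 58 + 67 + 16 = 185.
Row 3: 7 + 31 + 40 + 49 + 73 = 200.
Row 4: 64 + 13 + 22 + 46 + 55 = 200.
Row 5: 61 + 70 + 4 + 28 + 37 = 200.
Column 1: 43 + 10 + 7 + 64 + 61 = 185.
Column 2: 52 + 34 + 31 + 13 + 70 = 200.
Column 3: 76 + 58 + 40 + 22 + 4 = 200.
Column 4: 25 + 67 + 49 + 46 + 28 = 215.
Column 5: 19 + 16 + 73 + 55 + 37 = 200.
Main diagonal: 43 + 34 + 40 + 46 + 37 = 200.
Anti-diagonal: 19 + 67 + 40 + 13 + 61 = 200.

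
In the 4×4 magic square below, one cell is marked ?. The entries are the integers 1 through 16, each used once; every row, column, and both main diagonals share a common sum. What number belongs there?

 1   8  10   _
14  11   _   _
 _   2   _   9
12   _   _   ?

The entries are 1 through 16, which sum to 136, so each line sums to 136/4 = 34.
Row 1 must total 34; the given cells sum to 19, so (1,4) = 15.
From column 1, 34 − (1 + 14 + 12) gives (3,1) = 7.
Using column 2: 8 + 11 + 2 + ? → (4,2) = 34 − 21 = 13.
From anti-diagonal, 34 − (15 + 2 + 12) gives (2,3) = 5.
The remaining cell in row 2 is (2,4) = 34 − 30 = 4.
Row 3 needs 34; the known cells sum to 18, so (3,3) = 16.
From column 3, 34 − (10 + 5 + 16) gives (4,3) = 3.
Column 4 must total 34; the given cells sum to 28, so (4,4) = 6.

6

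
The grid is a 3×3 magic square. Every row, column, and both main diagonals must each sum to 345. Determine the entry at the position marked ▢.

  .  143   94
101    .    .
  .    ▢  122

Using row 1: 143 + 94 + ? → (1,1) = 345 − 237 = 108.
From column 1, 345 − (108 + 101) gives (3,1) = 136.
The remaining cell in column 3 is (2,3) = 345 − 216 = 129.
Main diagonal: 108 + 122 + ? = 345, so (2,2) = 115.
Row 3: 136 + 122 + ? = 345, so (3,2) = 87.

87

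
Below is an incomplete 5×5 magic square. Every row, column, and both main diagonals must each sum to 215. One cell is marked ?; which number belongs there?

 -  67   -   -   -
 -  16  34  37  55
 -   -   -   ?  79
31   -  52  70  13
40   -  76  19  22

61

From row 2, 215 − (16 + 34 + 37 + 55) gives (2,1) = 73.
Row 4: 31 + 52 + 70 + 13 + ? = 215, so (4,2) = 49.
Row 5 must total 215; the given cells sum to 157, so (5,2) = 58.
Column 2 must total 215; the given cells sum to 190, so (3,2) = 25.
The remaining cell in column 5 is (1,5) = 215 − 169 = 46.
The remaining cell in anti-diagonal is (3,3) = 215 − 172 = 43.
Using column 3: 34 + 43 + 52 + 76 + ? → (1,3) = 215 − 205 = 10.
From main diagonal, 215 − (16 + 43 + 70 + 22) gives (1,1) = 64.
Row 1 must total 215; the given cells sum to 187, so (1,4) = 28.
The remaining cell in column 1 is (3,1) = 215 − 208 = 7.
Column 4: 28 + 37 + 70 + 19 + ? = 215, so (3,4) = 61.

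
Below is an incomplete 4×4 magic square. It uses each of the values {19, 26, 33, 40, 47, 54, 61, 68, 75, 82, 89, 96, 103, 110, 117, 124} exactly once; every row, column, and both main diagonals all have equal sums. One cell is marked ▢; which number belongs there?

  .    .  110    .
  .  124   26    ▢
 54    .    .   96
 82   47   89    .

The 16 entries sum to 1144, so each line sums to 1144/4 = 286.
Row 4: 82 + 47 + 89 + ? = 286, so (4,4) = 68.
Column 3 needs 286; the known cells sum to 225, so (3,3) = 61.
The remaining cell in main diagonal is (1,1) = 286 − 253 = 33.
Row 3: 54 + 61 + 96 + ? = 286, so (3,2) = 75.
Column 1 must total 286; the given cells sum to 169, so (2,1) = 117.
From column 2, 286 − (124 + 75 + 47) gives (1,2) = 40.
Anti-diagonal must total 286; the given cells sum to 183, so (1,4) = 103.
The remaining cell in row 2 is (2,4) = 286 − 267 = 19.

19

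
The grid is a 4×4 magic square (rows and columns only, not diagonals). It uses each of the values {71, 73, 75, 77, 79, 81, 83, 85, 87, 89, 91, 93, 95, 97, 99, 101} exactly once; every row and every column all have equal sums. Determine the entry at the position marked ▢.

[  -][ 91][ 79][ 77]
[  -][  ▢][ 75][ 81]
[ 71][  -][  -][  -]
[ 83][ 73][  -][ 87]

The 16 entries sum to 1376, so each line sums to 1376/4 = 344.
From row 1, 344 − (91 + 79 + 77) gives (1,1) = 97.
Row 4 must total 344; the given cells sum to 243, so (4,3) = 101.
The remaining cell in column 1 is (2,1) = 344 − 251 = 93.
Column 3 needs 344; the known cells sum to 255, so (3,3) = 89.
Using column 4: 77 + 81 + 87 + ? → (3,4) = 344 − 245 = 99.
The remaining cell in row 2 is (2,2) = 344 − 249 = 95.

95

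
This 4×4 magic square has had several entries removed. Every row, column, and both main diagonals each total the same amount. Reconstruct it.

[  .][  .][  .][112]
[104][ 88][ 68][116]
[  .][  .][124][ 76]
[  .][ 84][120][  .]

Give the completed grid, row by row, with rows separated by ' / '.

Row 2 is already complete: 104 + 88 + 68 + 116 = 376, so that is the magic constant.
From column 3, 376 − (68 + 124 + 120) gives (1,3) = 64.
Column 4: 112 + 116 + 76 + ? = 376, so (4,4) = 72.
Main diagonal: 88 + 124 + 72 + ? = 376, so (1,1) = 92.
From row 1, 376 − (92 + 64 + 112) gives (1,2) = 108.
The remaining cell in row 4 is (4,1) = 376 − 276 = 100.
From column 1, 376 − (92 + 104 + 100) gives (3,1) = 80.
Column 2: 108 + 88 + 84 + ? = 376, so (3,2) = 96.

92 108 64 112 / 104 88 68 116 / 80 96 124 76 / 100 84 120 72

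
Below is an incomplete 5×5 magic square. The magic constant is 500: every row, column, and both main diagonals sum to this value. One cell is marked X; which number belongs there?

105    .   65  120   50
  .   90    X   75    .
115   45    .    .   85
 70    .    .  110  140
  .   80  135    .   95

Using row 1: 105 + 65 + 120 + 50 + ? → (1,2) = 500 − 340 = 160.
The remaining cell in column 2 is (4,2) = 500 − 375 = 125.
Using column 5: 50 + 85 + 140 + 95 + ? → (2,5) = 500 − 370 = 130.
Main diagonal must total 500; the given cells sum to 400, so (3,3) = 100.
Anti-diagonal must total 500; the given cells sum to 350, so (5,1) = 150.
The remaining cell in row 3 is (3,4) = 500 − 345 = 155.
Using row 4: 70 + 125 + 110 + 140 + ? → (4,3) = 500 − 445 = 55.
Using row 5: 150 + 80 + 135 + 95 + ? → (5,4) = 500 − 460 = 40.
Column 1 must total 500; the given cells sum to 440, so (2,1) = 60.
Column 3: 65 + 100 + 55 + 135 + ? = 500, so (2,3) = 145.

145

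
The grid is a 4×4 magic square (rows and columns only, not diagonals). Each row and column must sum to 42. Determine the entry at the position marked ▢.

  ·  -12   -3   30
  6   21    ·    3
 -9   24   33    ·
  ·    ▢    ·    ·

Row 1 needs 42; the known cells sum to 15, so (1,1) = 27.
Row 2 needs 42; the known cells sum to 30, so (2,3) = 12.
Row 3 must total 42; the given cells sum to 48, so (3,4) = -6.
Column 1 must total 42; the given cells sum to 24, so (4,1) = 18.
Column 2: -12 + 21 + 24 + ? = 42, so (4,2) = 9.

9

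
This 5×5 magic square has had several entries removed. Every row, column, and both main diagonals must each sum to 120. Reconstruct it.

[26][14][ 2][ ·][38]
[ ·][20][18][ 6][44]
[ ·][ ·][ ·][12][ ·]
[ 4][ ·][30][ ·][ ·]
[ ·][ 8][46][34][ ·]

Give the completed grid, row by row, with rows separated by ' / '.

26 14 2 40 38 / 32 20 18 6 44 / 48 36 24 12 0 / 4 42 30 28 16 / 10 8 46 34 22

Row 1 must total 120; the given cells sum to 80, so (1,4) = 40.
Row 2 needs 120; the known cells sum to 88, so (2,1) = 32.
From column 3, 120 − (2 + 18 + 30 + 46) gives (3,3) = 24.
From column 4, 120 − (40 + 6 + 12 + 34) gives (4,4) = 28.
Main diagonal must total 120; the given cells sum to 98, so (5,5) = 22.
Row 5 must total 120; the given cells sum to 110, so (5,1) = 10.
Using column 1: 26 + 32 + 4 + 10 + ? → (3,1) = 120 − 72 = 48.
Anti-diagonal: 38 + 6 + 24 + 10 + ? = 120, so (4,2) = 42.
From row 4, 120 − (4 + 42 + 30 + 28) gives (4,5) = 16.
Using column 2: 14 + 20 + 42 + 8 + ? → (3,2) = 120 − 84 = 36.
Column 5 needs 120; the known cells sum to 120, so (3,5) = 0.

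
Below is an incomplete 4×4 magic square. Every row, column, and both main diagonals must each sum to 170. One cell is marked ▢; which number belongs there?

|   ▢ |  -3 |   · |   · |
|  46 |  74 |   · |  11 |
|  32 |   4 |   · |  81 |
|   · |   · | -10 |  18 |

Row 2 needs 170; the known cells sum to 131, so (2,3) = 39.
Row 3 needs 170; the known cells sum to 117, so (3,3) = 53.
From column 2, 170 − (-3 + 74 + 4) gives (4,2) = 95.
Using column 3: 39 + 53 + (-10) + ? → (1,3) = 170 − 82 = 88.
Column 4 must total 170; the given cells sum to 110, so (1,4) = 60.
Main diagonal needs 170; the known cells sum to 145, so (1,1) = 25.

25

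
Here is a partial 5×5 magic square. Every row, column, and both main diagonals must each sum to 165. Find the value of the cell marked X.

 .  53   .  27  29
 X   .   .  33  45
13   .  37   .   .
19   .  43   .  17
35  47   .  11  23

Row 5 must total 165; the given cells sum to 116, so (5,3) = 49.
Column 5 needs 165; the known cells sum to 114, so (3,5) = 51.
Anti-diagonal needs 165; the known cells sum to 134, so (4,2) = 31.
From row 4, 165 − (19 + 31 + 43 + 17) gives (4,4) = 55.
Column 4: 27 + 33 + 55 + 11 + ? = 165, so (3,4) = 39.
Row 3: 13 + 37 + 39 + 51 + ? = 165, so (3,2) = 25.
Column 2 must total 165; the given cells sum to 156, so (2,2) = 9.
Main diagonal needs 165; the known cells sum to 124, so (1,1) = 41.
The remaining cell in row 1 is (1,3) = 165 − 150 = 15.
The remaining cell in column 1 is (2,1) = 165 − 108 = 57.

57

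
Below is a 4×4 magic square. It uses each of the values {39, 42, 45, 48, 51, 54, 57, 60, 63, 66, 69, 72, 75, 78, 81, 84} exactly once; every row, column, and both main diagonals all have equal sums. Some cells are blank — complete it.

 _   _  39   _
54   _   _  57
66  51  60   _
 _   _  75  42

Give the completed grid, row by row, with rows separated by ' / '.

The 16 entries sum to 984, so each line sums to 984/4 = 246.
From row 3, 246 − (66 + 51 + 60) gives (3,4) = 69.
Column 3: 39 + 60 + 75 + ? = 246, so (2,3) = 72.
The remaining cell in column 4 is (1,4) = 246 − 168 = 78.
Anti-diagonal needs 246; the known cells sum to 201, so (4,1) = 45.
Row 2: 54 + 72 + 57 + ? = 246, so (2,2) = 63.
From row 4, 246 − (45 + 75 + 42) gives (4,2) = 84.
Using column 1: 54 + 66 + 45 + ? → (1,1) = 246 − 165 = 81.
Column 2 needs 246; the known cells sum to 198, so (1,2) = 48.

81 48 39 78 / 54 63 72 57 / 66 51 60 69 / 45 84 75 42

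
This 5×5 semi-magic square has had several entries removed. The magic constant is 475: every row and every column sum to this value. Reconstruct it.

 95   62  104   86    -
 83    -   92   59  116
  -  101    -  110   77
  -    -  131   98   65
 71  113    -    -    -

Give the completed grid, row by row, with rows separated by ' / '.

The remaining cell in row 1 is (1,5) = 475 − 347 = 128.
From row 2, 475 − (83 + 92 + 59 + 116) gives (2,2) = 125.
Using column 2: 62 + 125 + 101 + 113 + ? → (4,2) = 475 − 401 = 74.
From column 4, 475 − (86 + 59 + 110 + 98) gives (5,4) = 122.
Using column 5: 128 + 116 + 77 + 65 + ? → (5,5) = 475 − 386 = 89.
The remaining cell in row 4 is (4,1) = 475 − 368 = 107.
From row 5, 475 − (71 + 113 + 122 + 89) gives (5,3) = 80.
Column 1 needs 475; the known cells sum to 356, so (3,1) = 119.
Using column 3: 104 + 92 + 131 + 80 + ? → (3,3) = 475 − 407 = 68.

95 62 104 86 128 / 83 125 92 59 116 / 119 101 68 110 77 / 107 74 131 98 65 / 71 113 80 122 89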